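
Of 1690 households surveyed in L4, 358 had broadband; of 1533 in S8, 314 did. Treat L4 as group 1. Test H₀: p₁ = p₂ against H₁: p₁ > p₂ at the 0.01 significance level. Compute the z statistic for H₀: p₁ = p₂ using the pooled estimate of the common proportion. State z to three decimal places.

z = 0.489

p̂₁ = 358/1690 = 0.211834, p̂₂ = 314/1533 = 0.204827.
Pooled p̂ = (358+314)/(1690+1533) = 672/3223 = 0.208501.
SE = √(p̂(1−p̂)(1/n₁+1/n₂)) = √(0.208501·0.791499·0.00124403) = √(0.000205301) = 0.014328.
z = (0.211834 − 0.204827)/0.014328 = 0.007007/0.014328 = 0.489.
p-value = P(Z > 0.489) ≈ 0.3124, so at α = 0.01 we fail to reject H₀.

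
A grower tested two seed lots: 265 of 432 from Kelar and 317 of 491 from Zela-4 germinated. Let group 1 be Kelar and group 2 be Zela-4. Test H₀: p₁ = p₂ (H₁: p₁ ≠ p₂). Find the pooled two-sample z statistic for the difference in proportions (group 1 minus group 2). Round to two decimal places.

p̂₁ = 265/432 ≈ 0.6134, p̂₂ = 317/491 ≈ 0.6456.
Pooled p̂ = (265+317)/(432+491) = 582/923 = 0.6306.
SE = √(p̂(1−p̂)(1/n₁+1/n₂)) = √(0.6306·0.3694·0.00435147) = √(0.0010137) = 0.0318.
z = (0.6134 − 0.6456)/0.0318 = -0.0322/0.0318 = -1.01.
Two-sided p-value ≈ 2·Φ(−1.011) = 0.3119.

z = -1.01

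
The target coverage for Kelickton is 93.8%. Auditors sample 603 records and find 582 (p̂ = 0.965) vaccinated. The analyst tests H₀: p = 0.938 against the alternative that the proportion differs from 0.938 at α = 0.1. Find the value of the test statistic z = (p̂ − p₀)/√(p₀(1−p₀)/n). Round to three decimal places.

z = 2.767

p̂ = 582/603 = 0.96517.
Standard error under H₀: √(0.938×0.062/603) = 0.00982.
z = (0.96517 − 0.938)/0.00982 = 0.02717/0.00982 = 2.767.
p-value = 2·P(Z > 2.767) ≈ 0.0057, so at α = 0.1 we reject H₀.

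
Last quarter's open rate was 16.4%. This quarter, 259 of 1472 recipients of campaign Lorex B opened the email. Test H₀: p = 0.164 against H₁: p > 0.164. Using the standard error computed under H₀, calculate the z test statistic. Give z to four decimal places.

p̂ = 259/1472 = 0.175951.
Under H₀, SE = √(0.164·0.836/1472) = √(9.31413e-05) = 0.009651.
z = (0.175951 − 0.164)/0.009651 = 0.011951/0.009651 = 1.2383.
p-value = P(Z > 1.238) ≈ 0.1078.

z = 1.2383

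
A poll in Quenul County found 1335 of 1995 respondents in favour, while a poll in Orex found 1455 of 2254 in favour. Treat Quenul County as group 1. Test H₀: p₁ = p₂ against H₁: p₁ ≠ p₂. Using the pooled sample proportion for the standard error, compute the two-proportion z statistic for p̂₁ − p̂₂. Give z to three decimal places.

p̂₁ = 1335/1995 = 0.669173, p̂₂ = 1455/2254 = 0.645519.
Pooled p̂ = (1335+1455)/(1995+2254) = 2790/4249 = 0.656625.
SE = √(0.225469 × 0.000944909) = 0.014596.
z = (0.669173 − 0.645519)/0.014596 = 0.023654/0.014596 = 1.621.
Two-sided p-value ≈ 2·Φ(−1.621) = 0.1051.

z = 1.621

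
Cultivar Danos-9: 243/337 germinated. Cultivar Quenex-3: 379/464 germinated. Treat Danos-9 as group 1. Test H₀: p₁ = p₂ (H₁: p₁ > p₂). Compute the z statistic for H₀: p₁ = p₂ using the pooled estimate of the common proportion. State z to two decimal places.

z = -3.21

p̂₁ = 243/337 = 0.7211, p̂₂ = 379/464 = 0.8168.
Pooled p̂ = (243+379)/(337+464) = 622/801 = 0.7765.
SE = √(0.173532 × 0.00512253) = 0.0298.
z = (0.7211 − 0.8168)/0.0298 = -0.0957/0.0298 = -3.21.
p-value = P(Z > -3.211) ≈ 0.9993.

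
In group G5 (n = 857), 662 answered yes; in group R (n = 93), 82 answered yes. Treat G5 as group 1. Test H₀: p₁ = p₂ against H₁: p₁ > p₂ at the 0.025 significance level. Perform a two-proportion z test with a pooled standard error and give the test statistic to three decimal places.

p̂₁ = 662/857 = 0.772462, p̂₂ = 82/93 = 0.881720.
Pooled p̂ = (662+82)/(857+93) = 744/950 = 0.783158.
SE = √(p̂(1−p̂)(1/n₁+1/n₂)) = √(0.783158·0.216842·0.0119195) = √(0.0020242) = 0.044991.
z = (0.772462 − 0.881720)/0.044991 = -0.109258/0.044991 = -2.428.
p-value = P(Z > -2.428) ≈ 0.9924, so at α = 0.025 we fail to reject H₀.

z = -2.428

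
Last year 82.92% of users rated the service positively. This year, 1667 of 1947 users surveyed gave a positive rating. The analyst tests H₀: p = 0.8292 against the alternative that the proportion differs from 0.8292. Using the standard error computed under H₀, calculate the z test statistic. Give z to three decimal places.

p̂ = 1667/1947 ≈ 0.85619.
SE = √(p₀(1−p₀)/n) = √(0.14163/1947) = 0.00853.
z = (0.85619 − 0.8292)/0.00853 = 0.02699/0.00853 = 3.164.
p-value = 2·P(Z > 3.164) ≈ 0.0016.

z = 3.164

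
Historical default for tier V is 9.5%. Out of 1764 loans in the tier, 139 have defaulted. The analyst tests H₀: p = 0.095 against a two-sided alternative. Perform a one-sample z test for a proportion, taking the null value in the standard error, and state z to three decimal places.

z = -2.321

p̂ = 139/1764 = 0.07880.
Under H₀, SE = √(0.095·0.905/1764) = √(4.87387e-05) = 0.00698.
z = (0.07880 − 0.095)/0.00698 = -0.01620/0.00698 = -2.321.
Two-sided p-value ≈ 2·Φ(−2.321) = 0.0203.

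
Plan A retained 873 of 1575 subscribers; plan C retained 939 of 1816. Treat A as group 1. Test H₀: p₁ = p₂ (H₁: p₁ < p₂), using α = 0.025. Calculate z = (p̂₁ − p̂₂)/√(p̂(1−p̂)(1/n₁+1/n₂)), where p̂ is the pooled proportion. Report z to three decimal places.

z = 2.167

p̂₁ = 873/1575 ≈ 0.554286, p̂₂ = 939/1816 ≈ 0.517070.
Pooled p̂ = (873+939)/(1575+1816) = 1812/3391 = 0.534356.
SE = √(0.24882 × 0.00118558) = 0.017175.
z = (0.554286 − 0.517070)/0.017175 = 0.037216/0.017175 = 2.167.
p-value = P(Z < 2.167) ≈ 0.9849; since p > α = 0.025, fail to reject H₀.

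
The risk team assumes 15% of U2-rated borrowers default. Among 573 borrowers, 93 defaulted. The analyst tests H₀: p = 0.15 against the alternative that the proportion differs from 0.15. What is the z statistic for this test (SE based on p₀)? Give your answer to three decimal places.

z = 0.825

p̂ = 93/573 ≈ 0.162304.
SE = √(p₀(1−p₀)/n) = √(0.1275/573) = 0.014917.
z = (0.162304 − 0.15)/0.014917 = 0.012304/0.014917 = 0.825.
p-value = 2·P(Z > 0.825) ≈ 0.4095.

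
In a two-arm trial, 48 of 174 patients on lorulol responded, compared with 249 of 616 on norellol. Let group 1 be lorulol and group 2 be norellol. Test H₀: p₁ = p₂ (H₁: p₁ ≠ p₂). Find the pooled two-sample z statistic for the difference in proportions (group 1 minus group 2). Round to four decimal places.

z = -3.0868

p̂₁ = 48/174 = 0.2758621, p̂₂ = 249/616 = 0.4042208.
Pooled p̂ = (48+249)/(174+616) = 297/790 = 0.3759494.
SE = √(0.234611 × 0.0073705) = 0.0415837.
z = (0.2758621 − 0.4042208)/0.0415837 = -0.1283587/0.0415837 = -3.0868.
p-value = 2·P(Z > 3.087) ≈ 0.0020.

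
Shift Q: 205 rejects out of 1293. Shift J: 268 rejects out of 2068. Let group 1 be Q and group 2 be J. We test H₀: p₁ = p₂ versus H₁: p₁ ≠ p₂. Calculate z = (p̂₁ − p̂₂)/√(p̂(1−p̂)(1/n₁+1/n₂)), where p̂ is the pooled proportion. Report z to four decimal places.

p̂₁ = 205/1293 = 0.158546, p̂₂ = 268/2068 = 0.129594.
Pooled p̂ = (205+268)/(1293+2068) = 473/3361 = 0.140732.
SE = √(0.120926 × 0.00125695) = 0.012329.
z = (0.158546 − 0.129594)/0.012329 = 0.028952/0.012329 = 2.3483.

z = 2.3483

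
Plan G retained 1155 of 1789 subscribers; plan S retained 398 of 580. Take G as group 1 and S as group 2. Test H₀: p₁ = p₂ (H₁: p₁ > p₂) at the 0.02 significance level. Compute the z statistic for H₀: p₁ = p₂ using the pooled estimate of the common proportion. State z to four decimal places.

z = -1.7879

p̂₁ = 1155/1789 ≈ 0.645612, p̂₂ = 398/580 ≈ 0.686207.
Pooled p̂ = (1155+398)/(1789+580) = 1553/2369 = 0.655551.
SE = √(0.225804 × 0.00228311) = 0.022705.
z = (0.645612 − 0.686207)/0.022705 = -0.040595/0.022705 = -1.7879.
p-value = P(Z > -1.788) ≈ 0.9631, so at α = 0.02 we fail to reject H₀.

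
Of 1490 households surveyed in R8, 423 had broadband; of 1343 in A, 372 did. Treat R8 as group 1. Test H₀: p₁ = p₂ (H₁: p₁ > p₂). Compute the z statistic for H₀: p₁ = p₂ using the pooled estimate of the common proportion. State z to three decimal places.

z = 0.408

p̂₁ = 423/1490 = 0.28389, p̂₂ = 372/1343 = 0.27699.
Pooled p̂ = (423+372)/(1490+1343) = 795/2833 = 0.28062.
SE = √(0.201873 × 0.00141574) = 0.01691.
z = (0.28389 − 0.27699)/0.01691 = 0.00690/0.01691 = 0.408.
p-value = P(Z > 0.408) ≈ 0.3416.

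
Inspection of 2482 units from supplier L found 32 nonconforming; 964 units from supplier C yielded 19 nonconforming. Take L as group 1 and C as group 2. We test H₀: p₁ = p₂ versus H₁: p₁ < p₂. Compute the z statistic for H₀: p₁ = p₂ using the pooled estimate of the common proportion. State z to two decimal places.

p̂₁ = 32/2482 = 0.01289, p̂₂ = 19/964 = 0.01971.
Pooled p̂ = (32+19)/(2482+964) = 51/3446 = 0.01480.
SE = √(0.0145807 × 0.00144025) = 0.00458.
z = (0.01289 − 0.01971)/0.00458 = -0.00682/0.00458 = -1.49.

z = -1.49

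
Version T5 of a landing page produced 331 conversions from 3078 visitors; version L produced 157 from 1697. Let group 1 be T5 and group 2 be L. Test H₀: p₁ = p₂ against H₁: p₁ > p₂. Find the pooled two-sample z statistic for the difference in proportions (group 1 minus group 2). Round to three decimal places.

z = 1.640

p̂₁ = 331/3078 ≈ 0.10754, p̂₂ = 157/1697 ≈ 0.09252.
Pooled p̂ = (331+157)/(3078+1697) = 488/4775 = 0.10220.
SE = √(p̂(1−p̂)(1/n₁+1/n₂)) = √(0.10220·0.89780·0.000914161) = √(8.38783e-05) = 0.00916.
z = (0.10754 − 0.09252)/0.00916 = 0.01502/0.00916 = 1.640.
p-value = P(Z > 1.640) ≈ 0.0505.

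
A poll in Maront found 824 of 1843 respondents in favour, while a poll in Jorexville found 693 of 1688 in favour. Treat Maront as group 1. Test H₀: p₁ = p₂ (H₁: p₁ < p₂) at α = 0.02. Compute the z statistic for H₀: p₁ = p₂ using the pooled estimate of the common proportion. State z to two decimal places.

p̂₁ = 824/1843 = 0.4471, p̂₂ = 693/1688 = 0.4105.
Pooled p̂ = (824+693)/(1843+1688) = 1517/3531 = 0.4296.
SE = √(p̂(1−p̂)(1/n₁+1/n₂)) = √(0.4296·0.5704·0.00113501) = √(0.000278131) = 0.0167.
z = (0.4471 − 0.4105)/0.0167 = 0.0366/0.0167 = 2.19.
p-value = P(Z < 2.192) ≈ 0.9858. With α = 0.02, fail to reject H₀.

z = 2.19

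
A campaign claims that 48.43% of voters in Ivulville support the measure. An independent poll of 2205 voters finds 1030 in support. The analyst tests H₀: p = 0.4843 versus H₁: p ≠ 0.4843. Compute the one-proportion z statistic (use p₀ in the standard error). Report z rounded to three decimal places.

p̂ = 1030/2205 = 0.467120.
Under H₀, SE = √(0.4843·0.5157/2205) = √(0.000113267) = 0.010643.
z = (0.467120 − 0.4843)/0.010643 = -0.017180/0.010643 = -1.614.

z = -1.614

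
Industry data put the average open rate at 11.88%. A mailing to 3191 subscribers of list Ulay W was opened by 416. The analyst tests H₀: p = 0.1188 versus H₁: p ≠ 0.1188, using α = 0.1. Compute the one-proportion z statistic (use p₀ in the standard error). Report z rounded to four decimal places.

z = 2.0194

p̂ = 416/3191 = 0.130367.
Standard error under H₀: √(0.1188×0.8812/3191) = 0.005728.
z = (0.130367 − 0.1188)/0.005728 = 0.011567/0.005728 = 2.0194.
Two-sided p-value ≈ 2·Φ(−2.019) = 0.0434, so at α = 0.1 we reject H₀.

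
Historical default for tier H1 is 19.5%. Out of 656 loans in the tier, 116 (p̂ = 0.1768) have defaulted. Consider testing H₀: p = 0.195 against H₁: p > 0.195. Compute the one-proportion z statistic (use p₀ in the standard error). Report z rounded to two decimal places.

p̂ = 116/656 = 0.1768.
SE = √(p₀(1−p₀)/n) = √(0.15698/656) = 0.0155.
z = (0.1768 − 0.195)/0.0155 = -0.0182/0.0155 = -1.17.
p-value = P(Z > -1.175) ≈ 0.8799.

z = -1.17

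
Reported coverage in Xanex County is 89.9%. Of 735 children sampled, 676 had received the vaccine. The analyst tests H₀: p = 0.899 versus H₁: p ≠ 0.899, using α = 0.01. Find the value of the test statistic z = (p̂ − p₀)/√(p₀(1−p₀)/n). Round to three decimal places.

z = 1.865

p̂ = 676/735 = 0.919728.
SE = √(p₀(1−p₀)/n) = √(0.090799/735) = 0.011115.
z = (0.919728 − 0.899)/0.011115 = 0.020728/0.011115 = 1.865.
p-value = 2·P(Z > 1.865) ≈ 0.0622; since p > α = 0.01, fail to reject H₀.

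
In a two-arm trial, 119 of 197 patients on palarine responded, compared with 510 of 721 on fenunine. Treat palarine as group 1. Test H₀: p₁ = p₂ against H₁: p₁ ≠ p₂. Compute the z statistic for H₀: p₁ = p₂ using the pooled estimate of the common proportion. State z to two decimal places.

z = -2.77

p̂₁ = 119/197 ≈ 0.6041, p̂₂ = 510/721 ≈ 0.7074.
Pooled p̂ = (119+510)/(197+721) = 629/918 = 0.6852.
SE = √(p̂(1−p̂)(1/n₁+1/n₂)) = √(0.6852·0.3148·0.0064631) = √(0.00139413) = 0.0373.
z = (0.6041 − 0.7074)/0.0373 = -0.1033/0.0373 = -2.77.
p-value = 2·P(Z > 2.766) ≈ 0.0057.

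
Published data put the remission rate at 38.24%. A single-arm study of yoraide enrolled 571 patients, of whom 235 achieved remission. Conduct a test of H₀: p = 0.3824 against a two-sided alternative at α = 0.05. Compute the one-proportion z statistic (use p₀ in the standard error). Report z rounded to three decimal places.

p̂ = 235/571 ≈ 0.41156.
Under H₀, SE = √(0.3824·0.6176/571) = √(0.000413608) = 0.02034.
z = (0.41156 − 0.3824)/0.02034 = 0.02916/0.02034 = 1.434.
p-value = 2·P(Z > 1.434) ≈ 0.1516. With α = 0.05, fail to reject H₀.

z = 1.434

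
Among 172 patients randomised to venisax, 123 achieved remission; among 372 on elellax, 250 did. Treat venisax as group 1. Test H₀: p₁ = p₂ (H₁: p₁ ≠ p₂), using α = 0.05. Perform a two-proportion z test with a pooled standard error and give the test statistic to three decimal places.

z = 1.006

p̂₁ = 123/172 = 0.71512, p̂₂ = 250/372 = 0.67204.
Pooled p̂ = (123+250)/(172+372) = 373/544 = 0.68566.
SE = √(p̂(1−p̂)(1/n₁+1/n₂)) = √(0.68566·0.31434·0.00850213) = √(0.00183246) = 0.04281.
z = (0.71512 − 0.67204)/0.04281 = 0.04308/0.04281 = 1.006.
p-value = 2·P(Z > 1.006) ≈ 0.3143, so at α = 0.05 we fail to reject H₀.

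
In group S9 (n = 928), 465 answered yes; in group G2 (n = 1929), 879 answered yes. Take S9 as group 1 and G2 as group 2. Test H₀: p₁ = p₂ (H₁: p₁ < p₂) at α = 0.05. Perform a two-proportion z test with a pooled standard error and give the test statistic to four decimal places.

p̂₁ = 465/928 ≈ 0.501078, p̂₂ = 879/1929 ≈ 0.455677.
Pooled p̂ = (465+879)/(928+1929) = 1344/2857 = 0.470424.
SE = √(0.249125 × 0.00159599) = 0.019940.
z = (0.501078 − 0.455677)/0.019940 = 0.045401/0.019940 = 2.2769.
p-value = P(Z < 2.277) ≈ 0.9886; since p > α = 0.05, fail to reject H₀.

z = 2.2769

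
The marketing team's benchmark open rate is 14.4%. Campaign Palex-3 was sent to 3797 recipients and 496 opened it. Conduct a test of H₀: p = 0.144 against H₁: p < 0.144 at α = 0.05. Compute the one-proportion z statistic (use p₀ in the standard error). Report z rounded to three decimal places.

p̂ = 496/3797 = 0.130629.
Standard error under H₀: √(0.144×0.856/3797) = 0.005698.
z = (0.130629 − 0.144)/0.005698 = -0.013371/0.005698 = -2.347.
p-value = P(Z < -2.347) ≈ 0.0095. With α = 0.05, reject H₀.

z = -2.347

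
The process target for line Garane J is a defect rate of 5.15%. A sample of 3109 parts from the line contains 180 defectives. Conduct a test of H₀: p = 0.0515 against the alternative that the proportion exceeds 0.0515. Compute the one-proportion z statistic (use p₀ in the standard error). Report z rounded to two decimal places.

z = 1.61

p̂ = 180/3109 ≈ 0.057896.
Under H₀, SE = √(0.0515·0.9485/3109) = √(1.57117e-05) = 0.003964.
z = (0.057896 − 0.0515)/0.003964 = 0.006396/0.003964 = 1.61.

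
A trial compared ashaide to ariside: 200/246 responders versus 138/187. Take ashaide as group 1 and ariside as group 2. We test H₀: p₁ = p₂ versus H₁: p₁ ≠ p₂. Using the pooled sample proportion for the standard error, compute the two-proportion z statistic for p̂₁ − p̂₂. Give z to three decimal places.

z = 1.869

p̂₁ = 200/246 = 0.81301, p̂₂ = 138/187 = 0.73797.
Pooled p̂ = (200+138)/(246+187) = 338/433 = 0.78060.
SE = √(0.171263 × 0.00941263) = 0.04015.
z = (0.81301 − 0.73797)/0.04015 = 0.07504/0.04015 = 1.869.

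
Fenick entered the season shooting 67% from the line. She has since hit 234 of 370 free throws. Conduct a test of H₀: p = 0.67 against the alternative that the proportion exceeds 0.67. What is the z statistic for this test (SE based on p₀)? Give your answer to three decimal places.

z = -1.537

p̂ = 234/370 ≈ 0.63243.
SE = √(p₀(1−p₀)/n) = √(0.2211/370) = 0.02445.
z = (0.63243 − 0.67)/0.02445 = -0.03757/0.02445 = -1.537.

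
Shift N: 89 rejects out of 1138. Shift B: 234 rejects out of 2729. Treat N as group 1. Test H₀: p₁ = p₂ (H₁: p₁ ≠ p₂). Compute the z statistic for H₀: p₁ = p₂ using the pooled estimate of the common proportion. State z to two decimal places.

p̂₁ = 89/1138 ≈ 0.0782, p̂₂ = 234/2729 ≈ 0.0857.
Pooled p̂ = (89+234)/(1138+2729) = 323/3867 = 0.0835.
SE = √(p̂(1−p̂)(1/n₁+1/n₂)) = √(0.0835·0.9165·0.00124517) = √(9.53183e-05) = 0.0098.
z = (0.0782 − 0.0857)/0.0098 = -0.0075/0.0098 = -0.77.

z = -0.77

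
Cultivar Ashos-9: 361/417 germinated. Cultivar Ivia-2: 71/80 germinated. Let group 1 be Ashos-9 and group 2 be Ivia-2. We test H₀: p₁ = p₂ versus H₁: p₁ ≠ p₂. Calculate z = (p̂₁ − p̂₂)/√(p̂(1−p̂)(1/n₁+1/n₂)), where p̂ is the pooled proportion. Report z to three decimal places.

z = -0.530

p̂₁ = 361/417 ≈ 0.86571, p̂₂ = 71/80 ≈ 0.88750.
Pooled p̂ = (361+71)/(417+80) = 432/497 = 0.86922.
SE = √(p̂(1−p̂)(1/n₁+1/n₂)) = √(0.86922·0.13078·0.0148981) = √(0.00169361) = 0.04115.
z = (0.86571 − 0.88750)/0.04115 = -0.02179/0.04115 = -0.530.
p-value = 2·P(Z > 0.530) ≈ 0.5964.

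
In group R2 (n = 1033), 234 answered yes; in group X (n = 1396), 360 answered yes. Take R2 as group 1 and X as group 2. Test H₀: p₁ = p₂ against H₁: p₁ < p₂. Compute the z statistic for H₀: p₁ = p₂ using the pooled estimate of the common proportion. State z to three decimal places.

z = -1.777

p̂₁ = 234/1033 = 0.226525, p̂₂ = 360/1396 = 0.257880.
Pooled p̂ = (234+360)/(1033+1396) = 594/2429 = 0.244545.
SE = √(0.184743 × 0.00168439) = 0.017640.
z = (0.226525 − 0.257880)/0.017640 = -0.031355/0.017640 = -1.777.
p-value = P(Z < -1.777) ≈ 0.0377.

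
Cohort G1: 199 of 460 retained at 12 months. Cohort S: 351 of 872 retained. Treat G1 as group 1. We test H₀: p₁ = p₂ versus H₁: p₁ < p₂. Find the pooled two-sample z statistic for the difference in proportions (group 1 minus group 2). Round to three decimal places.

p̂₁ = 199/460 ≈ 0.432609, p̂₂ = 351/872 ≈ 0.402523.
Pooled p̂ = (199+351)/(460+872) = 550/1332 = 0.412913.
SE = √(0.242416 × 0.0033207) = 0.028372.
z = (0.432609 − 0.402523)/0.028372 = 0.030086/0.028372 = 1.060.

z = 1.060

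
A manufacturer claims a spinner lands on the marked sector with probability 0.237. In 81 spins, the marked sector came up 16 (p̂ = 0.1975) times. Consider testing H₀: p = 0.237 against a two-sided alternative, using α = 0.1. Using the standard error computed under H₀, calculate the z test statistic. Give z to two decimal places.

z = -0.84

p̂ = 16/81 ≈ 0.1975.
SE = √(p₀(1−p₀)/n) = √(0.18083/81) = 0.0472.
z = (0.1975 − 0.237)/0.0472 = -0.0395/0.0472 = -0.84.
Two-sided p-value ≈ 2·Φ(−0.835) = 0.4035, so at α = 0.1 we fail to reject H₀.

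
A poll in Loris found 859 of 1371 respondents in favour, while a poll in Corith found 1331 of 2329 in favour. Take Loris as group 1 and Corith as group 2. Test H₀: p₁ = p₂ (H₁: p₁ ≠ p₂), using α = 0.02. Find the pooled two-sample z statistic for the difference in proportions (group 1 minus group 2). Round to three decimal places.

p̂₁ = 859/1371 = 0.62655, p̂₂ = 1331/2329 = 0.57149.
Pooled p̂ = (859+1331)/(1371+2329) = 2190/3700 = 0.59189.
SE = √(0.241556 × 0.00115876) = 0.01673.
z = (0.62655 − 0.57149)/0.01673 = 0.05506/0.01673 = 3.291.
p-value = 2·P(Z > 3.291) ≈ 0.0010, so at α = 0.02 we reject H₀.

z = 3.291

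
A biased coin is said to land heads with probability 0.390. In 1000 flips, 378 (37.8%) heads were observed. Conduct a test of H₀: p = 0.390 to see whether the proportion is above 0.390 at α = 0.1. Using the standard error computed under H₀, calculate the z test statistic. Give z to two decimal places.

p̂ = 378/1000 ≈ 0.3780.
SE = √(p₀(1−p₀)/n) = √(0.2379/1000) = 0.0154.
z = (0.3780 − 0.39)/0.0154 = -0.0120/0.0154 = -0.78.
p-value = P(Z > -0.778) ≈ 0.7817, so at α = 0.1 we fail to reject H₀.

z = -0.78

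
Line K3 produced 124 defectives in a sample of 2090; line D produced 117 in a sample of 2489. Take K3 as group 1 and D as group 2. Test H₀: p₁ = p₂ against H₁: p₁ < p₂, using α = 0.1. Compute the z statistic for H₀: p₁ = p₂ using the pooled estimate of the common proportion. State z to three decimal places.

z = 1.860

p̂₁ = 124/2090 = 0.059330, p̂₂ = 117/2489 = 0.047007.
Pooled p̂ = (124+117)/(2090+2489) = 241/4579 = 0.052632.
SE = √(p̂(1−p̂)(1/n₁+1/n₂)) = √(0.052632·0.947368·0.000880237) = √(4.38899e-05) = 0.006625.
z = (0.059330 − 0.047007)/0.006625 = 0.012323/0.006625 = 1.860.
p-value = P(Z < 1.860) ≈ 0.9686. With α = 0.1, fail to reject H₀.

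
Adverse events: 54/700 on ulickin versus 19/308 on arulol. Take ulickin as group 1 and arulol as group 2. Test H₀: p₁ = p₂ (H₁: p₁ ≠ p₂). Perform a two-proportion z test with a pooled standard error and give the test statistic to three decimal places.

p̂₁ = 54/700 = 0.07714, p̂₂ = 19/308 = 0.06169.
Pooled p̂ = (54+19)/(700+308) = 73/1008 = 0.07242.
SE = √(0.0671759 × 0.00467532) = 0.01772.
z = (0.07714 − 0.06169)/0.01772 = 0.01545/0.01772 = 0.872.

z = 0.872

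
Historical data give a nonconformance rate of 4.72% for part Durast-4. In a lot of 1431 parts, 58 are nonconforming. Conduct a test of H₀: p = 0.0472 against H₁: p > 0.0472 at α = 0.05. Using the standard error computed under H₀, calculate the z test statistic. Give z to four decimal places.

p̂ = 58/1431 ≈ 0.040531.
Under H₀, SE = √(0.0472·0.9528/1431) = √(3.14271e-05) = 0.005606.
z = (0.040531 − 0.0472)/0.005606 = -0.006669/0.005606 = -1.1896.
p-value = P(Z > -1.190) ≈ 0.8829. With α = 0.05, fail to reject H₀.

z = -1.1896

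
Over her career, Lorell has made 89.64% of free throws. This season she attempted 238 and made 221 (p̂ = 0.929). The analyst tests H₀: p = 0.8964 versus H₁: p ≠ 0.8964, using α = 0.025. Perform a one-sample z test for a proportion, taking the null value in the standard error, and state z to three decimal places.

p̂ = 221/238 = 0.92857.
Standard error under H₀: √(0.8964×0.1036/238) = 0.01975.
z = (0.92857 − 0.8964)/0.01975 = 0.03217/0.01975 = 1.629.
p-value = 2·P(Z > 1.629) ≈ 0.1034, so at α = 0.025 we fail to reject H₀.

z = 1.629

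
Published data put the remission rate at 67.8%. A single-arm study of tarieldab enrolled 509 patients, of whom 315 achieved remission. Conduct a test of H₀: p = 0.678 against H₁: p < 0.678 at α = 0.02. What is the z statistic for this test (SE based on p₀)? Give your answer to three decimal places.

p̂ = 315/509 = 0.61886.
SE = √(p₀(1−p₀)/n) = √(0.21832/509) = 0.02071.
z = (0.61886 − 0.678)/0.02071 = -0.05914/0.02071 = -2.856.
p-value = P(Z < -2.856) ≈ 0.0021. With α = 0.02, reject H₀.

z = -2.856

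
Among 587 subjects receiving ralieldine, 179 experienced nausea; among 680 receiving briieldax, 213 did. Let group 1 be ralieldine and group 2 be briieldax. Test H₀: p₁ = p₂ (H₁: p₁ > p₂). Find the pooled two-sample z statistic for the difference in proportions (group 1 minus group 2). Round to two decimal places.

z = -0.32

p̂₁ = 179/587 = 0.3049, p̂₂ = 213/680 = 0.3132.
Pooled p̂ = (179+213)/(587+680) = 392/1267 = 0.3094.
SE = √(p̂(1−p̂)(1/n₁+1/n₂)) = √(0.3094·0.6906·0.00317417) = √(0.00067822) = 0.0260.
z = (0.3049 − 0.3132)/0.0260 = -0.0083/0.0260 = -0.32.
p-value = P(Z > -0.319) ≈ 0.6250.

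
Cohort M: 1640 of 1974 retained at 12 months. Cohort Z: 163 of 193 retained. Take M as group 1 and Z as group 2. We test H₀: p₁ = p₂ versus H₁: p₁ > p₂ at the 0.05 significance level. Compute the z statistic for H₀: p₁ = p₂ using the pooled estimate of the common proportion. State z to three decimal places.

z = -0.488

p̂₁ = 1640/1974 = 0.83080, p̂₂ = 163/193 = 0.84456.
Pooled p̂ = (1640+163)/(1974+193) = 1803/2167 = 0.83203.
SE = √(p̂(1−p̂)(1/n₁+1/n₂)) = √(0.83203·0.16797·0.00568793) = √(0.000794939) = 0.02819.
z = (0.83080 − 0.84456)/0.02819 = -0.01376/0.02819 = -0.488.
p-value = P(Z > -0.488) ≈ 0.6872; since p > α = 0.05, fail to reject H₀.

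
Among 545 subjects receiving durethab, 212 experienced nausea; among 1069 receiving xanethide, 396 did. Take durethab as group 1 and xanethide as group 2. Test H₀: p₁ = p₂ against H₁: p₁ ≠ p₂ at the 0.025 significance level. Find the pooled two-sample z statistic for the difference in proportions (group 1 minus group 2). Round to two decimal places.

z = 0.73

p̂₁ = 212/545 = 0.3890, p̂₂ = 396/1069 = 0.3704.
Pooled p̂ = (212+396)/(545+1069) = 608/1614 = 0.3767.
SE = √(0.234798 × 0.00277032) = 0.0255.
z = (0.3890 − 0.3704)/0.0255 = 0.0186/0.0255 = 0.73.
Two-sided p-value ≈ 2·Φ(−0.727) = 0.4670; since p > α = 0.025, fail to reject H₀.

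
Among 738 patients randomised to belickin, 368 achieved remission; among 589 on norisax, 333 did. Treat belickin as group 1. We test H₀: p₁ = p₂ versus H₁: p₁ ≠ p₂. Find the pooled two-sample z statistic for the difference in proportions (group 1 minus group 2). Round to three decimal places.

p̂₁ = 368/738 = 0.498645, p̂₂ = 333/589 = 0.565365.
Pooled p̂ = (368+333)/(738+589) = 701/1327 = 0.528259.
SE = √(0.249201 × 0.00305281) = 0.027582.
z = (0.498645 − 0.565365)/0.027582 = -0.066720/0.027582 = -2.419.

z = -2.419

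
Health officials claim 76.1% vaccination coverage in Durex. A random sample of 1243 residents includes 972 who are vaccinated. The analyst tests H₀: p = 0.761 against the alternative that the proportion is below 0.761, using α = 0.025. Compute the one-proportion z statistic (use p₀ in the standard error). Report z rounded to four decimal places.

z = 1.7343

p̂ = 972/1243 ≈ 0.7819791.
SE = √(p₀(1−p₀)/n) = √(0.18188/1243) = 0.0120964.
z = (0.7819791 − 0.761)/0.0120964 = 0.0209791/0.0120964 = 1.7343.
p-value = P(Z < 1.734) ≈ 0.9586. With α = 0.025, fail to reject H₀.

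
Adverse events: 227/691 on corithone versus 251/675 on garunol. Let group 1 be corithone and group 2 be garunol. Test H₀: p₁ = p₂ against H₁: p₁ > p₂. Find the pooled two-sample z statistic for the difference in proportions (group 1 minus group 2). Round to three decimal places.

z = -1.679

p̂₁ = 227/691 = 0.32851, p̂₂ = 251/675 = 0.37185.
Pooled p̂ = (227+251)/(691+675) = 478/1366 = 0.34993.
SE = √(0.227478 × 0.00292866) = 0.02581.
z = (0.32851 − 0.37185)/0.02581 = -0.04334/0.02581 = -1.679.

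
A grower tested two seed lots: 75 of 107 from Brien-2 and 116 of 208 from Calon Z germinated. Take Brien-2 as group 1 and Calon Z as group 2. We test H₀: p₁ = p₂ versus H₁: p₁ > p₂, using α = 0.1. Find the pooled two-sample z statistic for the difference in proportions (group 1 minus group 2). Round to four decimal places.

z = 2.4645

p̂₁ = 75/107 ≈ 0.700935, p̂₂ = 116/208 ≈ 0.557692.
Pooled p̂ = (75+116)/(107+208) = 191/315 = 0.606349.
SE = √(p̂(1−p̂)(1/n₁+1/n₂)) = √(0.606349·0.393651·0.0141535) = √(0.00337829) = 0.058123.
z = (0.700935 − 0.557692)/0.058123 = 0.143243/0.058123 = 2.4645.
p-value = P(Z > 2.464) ≈ 0.0069; since p < α = 0.1, reject H₀.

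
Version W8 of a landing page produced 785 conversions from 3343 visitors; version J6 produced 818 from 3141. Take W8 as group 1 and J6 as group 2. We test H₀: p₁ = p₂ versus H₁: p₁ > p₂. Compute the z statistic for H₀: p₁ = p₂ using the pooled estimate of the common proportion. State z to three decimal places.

z = -2.389

p̂₁ = 785/3343 ≈ 0.23482, p̂₂ = 818/3141 ≈ 0.26043.
Pooled p̂ = (785+818)/(3343+3141) = 1603/6484 = 0.24722.
SE = √(0.186104 × 0.000617502) = 0.01072.
z = (0.23482 − 0.26043)/0.01072 = -0.02561/0.01072 = -2.389.
p-value = P(Z > -2.389) ≈ 0.9915.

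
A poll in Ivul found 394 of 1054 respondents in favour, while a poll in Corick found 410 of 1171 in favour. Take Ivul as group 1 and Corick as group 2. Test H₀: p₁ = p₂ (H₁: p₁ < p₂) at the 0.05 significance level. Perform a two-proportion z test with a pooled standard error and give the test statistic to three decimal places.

z = 1.161

p̂₁ = 394/1054 = 0.37381, p̂₂ = 410/1171 = 0.35013.
Pooled p̂ = (394+410)/(1054+1171) = 804/2225 = 0.36135.
SE = √(0.230776 × 0.00180274) = 0.02040.
z = (0.37381 − 0.35013)/0.02040 = 0.02368/0.02040 = 1.161.
p-value = P(Z < 1.161) ≈ 0.8772, so at α = 0.05 we fail to reject H₀.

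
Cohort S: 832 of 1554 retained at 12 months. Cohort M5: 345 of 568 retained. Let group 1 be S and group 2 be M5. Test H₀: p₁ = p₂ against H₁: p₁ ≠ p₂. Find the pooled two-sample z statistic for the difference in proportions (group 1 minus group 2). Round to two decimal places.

p̂₁ = 832/1554 = 0.5354, p̂₂ = 345/568 = 0.6074.
Pooled p̂ = (832+345)/(1554+568) = 1177/2122 = 0.5547.
SE = √(p̂(1−p̂)(1/n₁+1/n₂)) = √(0.5547·0.4453·0.00240406) = √(0.000593832) = 0.0244.
z = (0.5354 − 0.6074)/0.0244 = -0.0720/0.0244 = -2.95.

z = -2.95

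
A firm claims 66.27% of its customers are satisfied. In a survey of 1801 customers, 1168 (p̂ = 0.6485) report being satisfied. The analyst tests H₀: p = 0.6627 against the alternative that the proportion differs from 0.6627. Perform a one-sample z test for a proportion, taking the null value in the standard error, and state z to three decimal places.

p̂ = 1168/1801 = 0.64853.
Under H₀, SE = √(0.6627·0.3373/1801) = √(0.000124114) = 0.01114.
z = (0.64853 − 0.6627)/0.01114 = -0.01417/0.01114 = -1.272.

z = -1.272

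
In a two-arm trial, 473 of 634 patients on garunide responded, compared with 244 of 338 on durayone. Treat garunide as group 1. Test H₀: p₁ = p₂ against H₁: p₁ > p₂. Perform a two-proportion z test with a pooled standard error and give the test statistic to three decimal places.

p̂₁ = 473/634 ≈ 0.74606, p̂₂ = 244/338 ≈ 0.72189.
Pooled p̂ = (473+244)/(634+338) = 717/972 = 0.73765.
SE = √(0.19352 × 0.00453587) = 0.02963.
z = (0.74606 − 0.72189)/0.02963 = 0.02417/0.02963 = 0.816.
p-value = P(Z > 0.816) ≈ 0.2074.

z = 0.816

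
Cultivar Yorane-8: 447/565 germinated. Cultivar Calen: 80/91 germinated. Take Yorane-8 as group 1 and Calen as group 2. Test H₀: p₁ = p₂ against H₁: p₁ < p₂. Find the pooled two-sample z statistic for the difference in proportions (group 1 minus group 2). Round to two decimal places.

p̂₁ = 447/565 = 0.7912, p̂₂ = 80/91 = 0.8791.
Pooled p̂ = (447+80)/(565+91) = 527/656 = 0.8034.
SE = √(0.157977 × 0.0127589) = 0.0449.
z = (0.7912 − 0.8791)/0.0449 = -0.0879/0.0449 = -1.96.
p-value = P(Z < -1.959) ≈ 0.0250.

z = -1.96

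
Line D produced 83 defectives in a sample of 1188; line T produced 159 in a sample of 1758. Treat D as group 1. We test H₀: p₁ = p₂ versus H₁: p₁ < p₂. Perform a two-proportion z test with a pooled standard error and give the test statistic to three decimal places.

z = -1.995

p̂₁ = 83/1188 ≈ 0.06987, p̂₂ = 159/1758 ≈ 0.09044.
Pooled p̂ = (83+159)/(1188+1758) = 242/2946 = 0.08215.
SE = √(p̂(1−p̂)(1/n₁+1/n₂)) = √(0.08215·0.91785·0.00141058) = √(0.000106354) = 0.01031.
z = (0.06987 − 0.09044)/0.01031 = -0.02057/0.01031 = -1.995.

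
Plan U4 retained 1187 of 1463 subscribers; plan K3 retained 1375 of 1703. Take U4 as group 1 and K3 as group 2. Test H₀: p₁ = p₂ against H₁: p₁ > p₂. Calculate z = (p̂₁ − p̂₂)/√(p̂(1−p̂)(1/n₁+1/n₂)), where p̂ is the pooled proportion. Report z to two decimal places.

z = 0.28

p̂₁ = 1187/1463 ≈ 0.8113, p̂₂ = 1375/1703 ≈ 0.8074.
Pooled p̂ = (1187+1375)/(1463+1703) = 2562/3166 = 0.8092.
SE = √(p̂(1−p̂)(1/n₁+1/n₂)) = √(0.8092·0.1908·0.00127073) = √(0.000196176) = 0.0140.
z = (0.8113 − 0.8074)/0.0140 = 0.0039/0.0140 = 0.28.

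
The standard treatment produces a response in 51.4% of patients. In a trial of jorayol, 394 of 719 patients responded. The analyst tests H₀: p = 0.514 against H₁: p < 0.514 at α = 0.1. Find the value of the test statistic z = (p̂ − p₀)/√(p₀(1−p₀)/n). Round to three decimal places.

z = 1.823

p̂ = 394/719 ≈ 0.54798.
Standard error under H₀: √(0.514×0.486/719) = 0.01864.
z = (0.54798 − 0.514)/0.01864 = 0.03398/0.01864 = 1.823.
p-value = P(Z < 1.823) ≈ 0.9659, so at α = 0.1 we fail to reject H₀.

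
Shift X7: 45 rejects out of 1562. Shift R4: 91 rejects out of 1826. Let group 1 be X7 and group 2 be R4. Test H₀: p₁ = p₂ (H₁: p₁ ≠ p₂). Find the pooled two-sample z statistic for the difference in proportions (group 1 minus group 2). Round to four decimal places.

z = -3.1080

p̂₁ = 45/1562 ≈ 0.0288092, p̂₂ = 91/1826 ≈ 0.0498357.
Pooled p̂ = (45+91)/(1562+1826) = 136/3388 = 0.0401417.
SE = √(p̂(1−p̂)(1/n₁+1/n₂)) = √(0.0401417·0.9598583·0.00118785) = √(4.57682e-05) = 0.0067652.
z = (0.0288092 − 0.0498357)/0.0067652 = -0.0210265/0.0067652 = -3.1080.
Two-sided p-value ≈ 2·Φ(−3.108) = 0.0019.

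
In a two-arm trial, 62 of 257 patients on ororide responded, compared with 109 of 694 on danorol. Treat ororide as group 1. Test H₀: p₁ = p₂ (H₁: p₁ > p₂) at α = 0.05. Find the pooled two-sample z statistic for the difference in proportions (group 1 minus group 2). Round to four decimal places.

z = 3.0021

p̂₁ = 62/257 ≈ 0.241245, p̂₂ = 109/694 ≈ 0.157061.
Pooled p̂ = (62+109)/(257+694) = 171/951 = 0.179811.
SE = √(0.147479 × 0.00533197) = 0.028042.
z = (0.241245 − 0.157061)/0.028042 = 0.084184/0.028042 = 3.0021.
p-value = P(Z > 3.002) ≈ 0.0013. With α = 0.05, reject H₀.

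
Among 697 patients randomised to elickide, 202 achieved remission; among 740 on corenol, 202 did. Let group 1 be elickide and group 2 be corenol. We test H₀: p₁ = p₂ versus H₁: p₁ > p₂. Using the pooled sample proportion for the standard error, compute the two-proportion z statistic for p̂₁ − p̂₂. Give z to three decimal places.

p̂₁ = 202/697 = 0.28981, p̂₂ = 202/740 = 0.27297.
Pooled p̂ = (202+202)/(697+740) = 404/1437 = 0.28114.
SE = √(0.202101 × 0.00278607) = 0.02373.
z = (0.28981 − 0.27297)/0.02373 = 0.01684/0.02373 = 0.710.
p-value = P(Z > 0.710) ≈ 0.2389.

z = 0.710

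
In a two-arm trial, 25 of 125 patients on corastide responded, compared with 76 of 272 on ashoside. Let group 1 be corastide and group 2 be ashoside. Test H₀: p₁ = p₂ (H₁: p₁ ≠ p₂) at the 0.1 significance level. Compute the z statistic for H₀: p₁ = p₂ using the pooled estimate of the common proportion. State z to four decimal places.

z = -1.6874

p̂₁ = 25/125 ≈ 0.200000, p̂₂ = 76/272 ≈ 0.279412.
Pooled p̂ = (25+76)/(125+272) = 101/397 = 0.254408.
SE = √(0.189685 × 0.0116765) = 0.047062.
z = (0.200000 − 0.279412)/0.047062 = -0.079412/0.047062 = -1.6874.
Two-sided p-value ≈ 2·Φ(−1.687) = 0.0915. With α = 0.1, reject H₀.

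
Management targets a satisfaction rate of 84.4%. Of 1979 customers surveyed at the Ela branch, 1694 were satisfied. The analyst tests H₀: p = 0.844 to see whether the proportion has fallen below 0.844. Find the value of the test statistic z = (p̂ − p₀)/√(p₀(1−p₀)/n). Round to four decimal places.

p̂ = 1694/1979 ≈ 0.855988.
Standard error under H₀: √(0.844×0.156/1979) = 0.008157.
z = (0.855988 − 0.844)/0.008157 = 0.011988/0.008157 = 1.4697.
p-value = P(Z < 1.470) ≈ 0.9292.

z = 1.4697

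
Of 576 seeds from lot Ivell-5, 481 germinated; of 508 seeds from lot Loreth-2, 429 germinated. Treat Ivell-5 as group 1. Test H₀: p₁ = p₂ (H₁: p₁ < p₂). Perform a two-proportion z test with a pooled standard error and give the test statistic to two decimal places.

z = -0.42

p̂₁ = 481/576 = 0.8351, p̂₂ = 429/508 = 0.8445.
Pooled p̂ = (481+429)/(576+508) = 910/1084 = 0.8395.
SE = √(0.134751 × 0.00370462) = 0.0223.
z = (0.8351 − 0.8445)/0.0223 = -0.0094/0.0223 = -0.42.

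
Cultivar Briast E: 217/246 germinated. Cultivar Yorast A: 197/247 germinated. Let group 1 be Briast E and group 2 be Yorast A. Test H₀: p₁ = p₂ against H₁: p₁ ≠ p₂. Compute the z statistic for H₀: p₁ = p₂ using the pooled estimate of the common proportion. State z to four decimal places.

z = 2.5586

p̂₁ = 217/246 ≈ 0.882114, p̂₂ = 197/247 ≈ 0.797571.
Pooled p̂ = (217+197)/(246+247) = 414/493 = 0.839757.
SE = √(p̂(1−p̂)(1/n₁+1/n₂)) = √(0.839757·0.160243·0.00811362) = √(0.00109181) = 0.033043.
z = (0.882114 − 0.797571)/0.033043 = 0.084543/0.033043 = 2.5586.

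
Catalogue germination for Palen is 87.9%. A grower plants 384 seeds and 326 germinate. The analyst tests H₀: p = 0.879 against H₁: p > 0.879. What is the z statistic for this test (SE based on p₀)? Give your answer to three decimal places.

z = -1.805

p̂ = 326/384 = 0.84896.
SE = √(p₀(1−p₀)/n) = √(0.10636/384) = 0.01664.
z = (0.84896 − 0.879)/0.01664 = -0.03004/0.01664 = -1.805.
p-value = P(Z > -1.805) ≈ 0.9645.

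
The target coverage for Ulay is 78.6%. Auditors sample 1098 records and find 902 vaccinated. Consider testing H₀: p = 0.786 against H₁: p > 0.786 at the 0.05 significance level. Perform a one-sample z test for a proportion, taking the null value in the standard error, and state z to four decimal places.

z = 2.8677

p̂ = 902/1098 ≈ 0.821494.
Standard error under H₀: √(0.786×0.214/1098) = 0.012377.
z = (0.821494 − 0.786)/0.012377 = 0.035494/0.012377 = 2.8677.
p-value = P(Z > 2.868) ≈ 0.0021, so at α = 0.05 we reject H₀.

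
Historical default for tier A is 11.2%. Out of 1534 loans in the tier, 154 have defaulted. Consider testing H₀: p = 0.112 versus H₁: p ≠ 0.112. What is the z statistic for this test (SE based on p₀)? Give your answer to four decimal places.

p̂ = 154/1534 = 0.1003911.
SE = √(p₀(1−p₀)/n) = √(0.099456/1534) = 0.0080520.
z = (0.1003911 − 0.112)/0.0080520 = -0.0116089/0.0080520 = -1.4417.
Two-sided p-value ≈ 2·Φ(−1.442) = 0.1494.

z = -1.4417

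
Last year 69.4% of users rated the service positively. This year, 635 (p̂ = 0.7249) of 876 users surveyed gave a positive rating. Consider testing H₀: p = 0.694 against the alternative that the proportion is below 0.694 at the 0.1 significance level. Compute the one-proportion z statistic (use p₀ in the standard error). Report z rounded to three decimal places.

p̂ = 635/876 = 0.72489.
SE = √(p₀(1−p₀)/n) = √(0.21236/876) = 0.01557.
z = (0.72489 − 0.694)/0.01557 = 0.03089/0.01557 = 1.984.
p-value = P(Z < 1.984) ≈ 0.9764. With α = 0.1, fail to reject H₀.

z = 1.984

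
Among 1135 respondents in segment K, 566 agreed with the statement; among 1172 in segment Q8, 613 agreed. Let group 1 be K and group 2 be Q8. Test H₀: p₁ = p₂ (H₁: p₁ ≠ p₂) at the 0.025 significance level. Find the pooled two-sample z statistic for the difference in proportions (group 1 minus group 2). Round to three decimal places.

p̂₁ = 566/1135 = 0.49868, p̂₂ = 613/1172 = 0.52304.
Pooled p̂ = (566+613)/(1135+1172) = 1179/2307 = 0.51105.
SE = √(0.249878 × 0.0017343) = 0.02082.
z = (0.49868 − 0.52304)/0.02082 = -0.02436/0.02082 = -1.170.
Two-sided p-value ≈ 2·Φ(−1.170) = 0.2419; since p > α = 0.025, fail to reject H₀.

z = -1.170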